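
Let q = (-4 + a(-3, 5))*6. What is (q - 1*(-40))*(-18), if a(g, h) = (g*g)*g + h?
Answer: 2088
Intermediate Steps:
a(g, h) = h + g³ (a(g, h) = g²*g + h = g³ + h = h + g³)
q = -156 (q = (-4 + (5 + (-3)³))*6 = (-4 + (5 - 27))*6 = (-4 - 22)*6 = -26*6 = -156)
(q - 1*(-40))*(-18) = (-156 - 1*(-40))*(-18) = (-156 + 40)*(-18) = -116*(-18) = 2088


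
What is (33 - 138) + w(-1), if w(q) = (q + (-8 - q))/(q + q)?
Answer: -101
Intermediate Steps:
w(q) = -4/q (w(q) = -8*1/(2*q) = -4/q)
(33 - 138) + w(-1) = (33 - 138) - 4/(-1) = -105 - 4*(-1) = -105 + 4 = -101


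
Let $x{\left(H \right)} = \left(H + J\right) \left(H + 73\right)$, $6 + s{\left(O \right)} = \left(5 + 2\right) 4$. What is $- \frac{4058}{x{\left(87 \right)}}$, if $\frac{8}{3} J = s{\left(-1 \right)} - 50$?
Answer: $- \frac{2029}{6120} \approx -0.33154$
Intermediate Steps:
$s{\left(O \right)} = 22$ ($s{\left(O \right)} = -6 + \left(5 + 2\right) 4 = -6 + 7 \cdot 4 = -6 + 28 = 22$)
$J = - \frac{21}{2}$ ($J = \frac{3 \left(22 - 50\right)}{8} = \frac{3}{8} \left(-28\right) = - \frac{21}{2} \approx -10.5$)
$x{\left(H \right)} = \left(73 + H\right) \left(- \frac{21}{2} + H\right)$ ($x{\left(H \right)} = \left(H - \frac{21}{2}\right) \left(H + 73\right) = \left(- \frac{21}{2} + H\right) \left(73 + H\right) = \left(73 + H\right) \left(- \frac{21}{2} + H\right)$)
$- \frac{4058}{x{\left(87 \right)}} = - \frac{4058}{- \frac{1533}{2} + 87^{2} + \frac{125}{2} \cdot 87} = - \frac{4058}{- \frac{1533}{2} + 7569 + \frac{10875}{2}} = - \frac{4058}{12240} = \left(-4058\right) \frac{1}{12240} = - \frac{2029}{6120}$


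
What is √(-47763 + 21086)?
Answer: I*√26677 ≈ 163.33*I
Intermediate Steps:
√(-47763 + 21086) = √(-26677) = I*√26677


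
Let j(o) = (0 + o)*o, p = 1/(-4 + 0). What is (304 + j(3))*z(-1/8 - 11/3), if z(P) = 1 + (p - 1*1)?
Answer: -313/4 ≈ -78.250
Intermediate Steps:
p = -¼ (p = 1/(-4) = -¼ ≈ -0.25000)
j(o) = o² (j(o) = o*o = o²)
z(P) = -¼ (z(P) = 1 + (-¼ - 1*1) = 1 + (-¼ - 1) = 1 - 5/4 = -¼)
(304 + j(3))*z(-1/8 - 11/3) = (304 + 3²)*(-¼) = (304 + 9)*(-¼) = 313*(-¼) = -313/4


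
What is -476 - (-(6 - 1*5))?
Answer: -475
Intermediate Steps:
-476 - (-(6 - 1*5)) = -476 - (-(6 - 5)) = -476 - (-1*1) = -476 - (-1) = -476 - 1*(-1) = -476 + 1 = -475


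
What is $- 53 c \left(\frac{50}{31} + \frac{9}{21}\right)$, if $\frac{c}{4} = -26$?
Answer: $\frac{2441816}{217} \approx 11253.0$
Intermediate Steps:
$c = -104$ ($c = 4 \left(-26\right) = -104$)
$- 53 c \left(\frac{50}{31} + \frac{9}{21}\right) = \left(-53\right) \left(-104\right) \left(\frac{50}{31} + \frac{9}{21}\right) = 5512 \left(50 \cdot \frac{1}{31} + 9 \cdot \frac{1}{21}\right) = 5512 \left(\frac{50}{31} + \frac{3}{7}\right) = 5512 \cdot \frac{443}{217} = \frac{2441816}{217}$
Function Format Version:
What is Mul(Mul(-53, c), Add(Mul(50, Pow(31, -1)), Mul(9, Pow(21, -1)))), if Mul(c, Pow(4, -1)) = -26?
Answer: Rational(2441816, 217) ≈ 11253.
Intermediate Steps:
c = -104 (c = Mul(4, -26) = -104)
Mul(Mul(-53, c), Add(Mul(50, Pow(31, -1)), Mul(9, Pow(21, -1)))) = Mul(Mul(-53, -104), Add(Mul(50, Pow(31, -1)), Mul(9, Pow(21, -1)))) = Mul(5512, Add(Mul(50, Rational(1, 31)), Mul(9, Rational(1, 21)))) = Mul(5512, Add(Rational(50, 31), Rational(3, 7))) = Mul(5512, Rational(443, 217)) = Rational(2441816, 217)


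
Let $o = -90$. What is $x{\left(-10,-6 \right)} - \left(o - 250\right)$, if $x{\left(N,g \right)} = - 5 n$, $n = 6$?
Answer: $310$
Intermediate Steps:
$x{\left(N,g \right)} = -30$ ($x{\left(N,g \right)} = \left(-5\right) 6 = -30$)
$x{\left(-10,-6 \right)} - \left(o - 250\right) = -30 - \left(-90 - 250\right) = -30 - -340 = -30 + 340 = 310$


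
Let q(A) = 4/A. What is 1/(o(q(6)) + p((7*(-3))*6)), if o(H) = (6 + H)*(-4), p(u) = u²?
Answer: 3/47548 ≈ 6.3094e-5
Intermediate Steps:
o(H) = -24 - 4*H
1/(o(q(6)) + p((7*(-3))*6)) = 1/((-24 - 16/6) + ((7*(-3))*6)²) = 1/((-24 - 16/6) + (-21*6)²) = 1/((-24 - 4*⅔) + (-126)²) = 1/((-24 - 8/3) + 15876) = 1/(-80/3 + 15876) = 1/(47548/3) = 3/47548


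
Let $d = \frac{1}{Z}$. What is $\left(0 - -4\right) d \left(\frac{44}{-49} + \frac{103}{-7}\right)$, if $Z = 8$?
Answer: $- \frac{765}{98} \approx -7.8061$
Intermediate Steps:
$d = \frac{1}{8} \approx 0.125$
$\left(0 - -4\right) d \left(\frac{44}{-49} + \frac{103}{-7}\right) = \left(0 - -4\right) \frac{1}{8} \left(\frac{44}{-49} + \frac{103}{-7}\right) = \left(0 + 4\right) \frac{1}{8} \left(44 \left(- \frac{1}{49}\right) + 103 \left(- \frac{1}{7}\right)\right) = 4 \cdot \frac{1}{8} \left(- \frac{44}{49} - \frac{103}{7}\right) = \frac{1}{2} \left(- \frac{765}{49}\right) = - \frac{765}{98}$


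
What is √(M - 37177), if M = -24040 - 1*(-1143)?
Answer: 7*I*√1226 ≈ 245.1*I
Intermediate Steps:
M = -22897 (M = -24040 + 1143 = -22897)
√(M - 37177) = √(-22897 - 37177) = √(-60074) = 7*I*√1226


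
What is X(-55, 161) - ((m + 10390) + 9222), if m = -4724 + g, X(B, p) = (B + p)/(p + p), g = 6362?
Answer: -3421197/161 ≈ -21250.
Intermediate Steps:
X(B, p) = (B + p)/(2*p) (X(B, p) = (B + p)/((2*p)) = (B + p)*(1/(2*p)) = (B + p)/(2*p))
m = 1638 (m = -4724 + 6362 = 1638)
X(-55, 161) - ((m + 10390) + 9222) = (½)*(-55 + 161)/161 - ((1638 + 10390) + 9222) = (½)*(1/161)*106 - (12028 + 9222) = 53/161 - 1*21250 = 53/161 - 21250 = -3421197/161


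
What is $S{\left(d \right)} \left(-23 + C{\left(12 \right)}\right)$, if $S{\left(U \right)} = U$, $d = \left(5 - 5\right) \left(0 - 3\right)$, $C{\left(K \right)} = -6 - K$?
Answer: $0$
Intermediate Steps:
$d = 0$ ($d = 0 \left(-3\right) = 0$)
$S{\left(d \right)} \left(-23 + C{\left(12 \right)}\right) = 0 \left(-23 - 18\right) = 0 \left(-41\right) = 0$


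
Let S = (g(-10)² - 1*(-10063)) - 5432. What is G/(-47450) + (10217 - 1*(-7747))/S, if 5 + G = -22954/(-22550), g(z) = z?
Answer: 1601821659573/421846514375 ≈ 3.7972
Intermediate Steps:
G = -44898/11275 (G = -5 - 22954/(-22550) = -5 - 22954*(-1/22550) = -5 + 11477/11275 = -44898/11275 ≈ -3.9821)
S = 4731 (S = ((-10)² - 1*(-10063)) - 5432 = (100 + 10063) - 5432 = 10163 - 5432 = 4731)
G/(-47450) + (10217 - 1*(-7747))/S = -44898/11275/(-47450) + (10217 - 1*(-7747))/4731 = -44898/11275*(-1/47450) + (10217 + 7747)*(1/4731) = 22449/267499375 + 17964*(1/4731) = 22449/267499375 + 5988/1577 = 1601821659573/421846514375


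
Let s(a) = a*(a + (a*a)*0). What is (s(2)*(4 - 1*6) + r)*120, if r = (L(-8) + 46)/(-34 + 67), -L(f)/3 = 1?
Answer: -8840/11 ≈ -803.64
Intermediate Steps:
L(f) = -3 (L(f) = -3*1 = -3)
r = 43/33 (r = (-3 + 46)/(-34 + 67) = 43/33 ≈ 1.3030)
s(a) = a² (s(a) = a*(a + a²*0) = a*(a + 0) = a*a = a²)
(s(2)*(4 - 1*6) + r)*120 = (2²*(4 - 1*6) + 43/33)*120 = (4*(4 - 6) + 43/33)*120 = (4*(-2) + 43/33)*120 = (-8 + 43/33)*120 = -221/33*120 = -8840/11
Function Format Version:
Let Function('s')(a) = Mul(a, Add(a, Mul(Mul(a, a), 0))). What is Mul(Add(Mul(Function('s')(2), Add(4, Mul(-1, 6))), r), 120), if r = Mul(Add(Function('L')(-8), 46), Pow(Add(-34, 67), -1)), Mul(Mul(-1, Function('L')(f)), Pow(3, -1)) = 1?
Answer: Rational(-8840, 11) ≈ -803.64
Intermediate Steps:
Function('L')(f) = -3 (Function('L')(f) = Mul(-3, 1) = -3)
r = Rational(43, 33) (r = Mul(Add(-3, 46), Pow(Add(-34, 67), -1)) = Mul(43, Pow(33, -1)) = Mul(43, Rational(1, 33)) = Rational(43, 33) ≈ 1.3030)
Function('s')(a) = Pow(a, 2) (Function('s')(a) = Mul(a, Add(a, Mul(Pow(a, 2), 0))) = Mul(a, Add(a, 0)) = Mul(a, a) = Pow(a, 2))
Mul(Add(Mul(Function('s')(2), Add(4, Mul(-1, 6))), r), 120) = Mul(Add(Mul(Pow(2, 2), Add(4, Mul(-1, 6))), Rational(43, 33)), 120) = Mul(Add(Mul(4, Add(4, -6)), Rational(43, 33)), 120) = Mul(Add(Mul(4, -2), Rational(43, 33)), 120) = Mul(Add(-8, Rational(43, 33)), 120) = Mul(Rational(-221, 33), 120) = Rational(-8840, 11)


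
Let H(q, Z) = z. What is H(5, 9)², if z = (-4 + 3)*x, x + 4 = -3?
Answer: 49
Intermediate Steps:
x = -7 (x = -4 - 3 = -7)
z = 7 (z = (-4 + 3)*(-7) = -1*(-7) = 7)
H(q, Z) = 7
H(5, 9)² = 7² = 49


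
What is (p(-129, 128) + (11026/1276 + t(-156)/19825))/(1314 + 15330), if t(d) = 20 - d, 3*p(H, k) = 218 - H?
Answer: 4717199989/631557412200 ≈ 0.0074692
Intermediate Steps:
p(H, k) = 218/3 - H/3 (p(H, k) = (218 - H)/3 = 218/3 - H/3)
(p(-129, 128) + (11026/1276 + t(-156)/19825))/(1314 + 15330) = ((218/3 - 1/3*(-129)) + (11026/1276 + (20 - 1*(-156))/19825))/(1314 + 15330) = ((218/3 + 43) + (11026*(1/1276) + (20 + 156)*(1/19825)))/16644 = (347/3 + (5513/638 + 176*(1/19825)))*(1/16644) = (347/3 + (5513/638 + 176/19825))*(1/16644) = (347/3 + 109407513/12648350)*(1/16644) = (4717199989/37945050)*(1/16644) = 4717199989/631557412200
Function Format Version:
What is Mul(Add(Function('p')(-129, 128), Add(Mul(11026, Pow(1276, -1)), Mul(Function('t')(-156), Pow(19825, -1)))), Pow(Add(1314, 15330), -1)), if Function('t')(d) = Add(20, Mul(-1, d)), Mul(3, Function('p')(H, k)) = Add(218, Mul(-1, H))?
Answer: Rational(4717199989, 631557412200) ≈ 0.0074692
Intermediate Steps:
Function('p')(H, k) = Add(Rational(218, 3), Mul(Rational(-1, 3), H)) (Function('p')(H, k) = Mul(Rational(1, 3), Add(218, Mul(-1, H))) = Add(Rational(218, 3), Mul(Rational(-1, 3), H)))
Mul(Add(Function('p')(-129, 128), Add(Mul(11026, Pow(1276, -1)), Mul(Function('t')(-156), Pow(19825, -1)))), Pow(Add(1314, 15330), -1)) = Mul(Add(Add(Rational(218, 3), Mul(Rational(-1, 3), -129)), Add(Mul(11026, Pow(1276, -1)), Mul(Add(20, Mul(-1, -156)), Pow(19825, -1)))), Pow(Add(1314, 15330), -1)) = Mul(Add(Add(Rational(218, 3), 43), Add(Mul(11026, Rational(1, 1276)), Mul(Add(20, 156), Rational(1, 19825)))), Pow(16644, -1)) = Mul(Add(Rational(347, 3), Add(Rational(5513, 638), Mul(176, Rational(1, 19825)))), Rational(1, 16644)) = Mul(Add(Rational(347, 3), Add(Rational(5513, 638), Rational(176, 19825))), Rational(1, 16644)) = Mul(Add(Rational(347, 3), Rational(109407513, 12648350)), Rational(1, 16644)) = Mul(Rational(4717199989, 37945050), Rational(1, 16644)) = Rational(4717199989, 631557412200)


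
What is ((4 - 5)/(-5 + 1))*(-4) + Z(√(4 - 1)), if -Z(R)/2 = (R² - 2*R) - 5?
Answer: 3 + 4*√3 ≈ 9.9282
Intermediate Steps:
Z(R) = 10 - 2*R² + 4*R (Z(R) = -2*((R² - 2*R) - 5) = -2*(-5 + R² - 2*R) = 10 - 2*R² + 4*R)
((4 - 5)/(-5 + 1))*(-4) + Z(√(4 - 1)) = ((4 - 5)/(-5 + 1))*(-4) + (10 - 2*(√(4 - 1))² + 4*√(4 - 1)) = -1/(-4)*(-4) + (10 - 2*(√3)² + 4*√3) = -1*(-¼)*(-4) + (10 - 2*3 + 4*√3) = (¼)*(-4) + (10 - 6 + 4*√3) = -1 + (4 + 4*√3) = 3 + 4*√3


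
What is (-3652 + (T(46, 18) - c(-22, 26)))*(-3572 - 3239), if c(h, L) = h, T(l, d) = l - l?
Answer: 24723930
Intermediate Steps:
T(l, d) = 0
(-3652 + (T(46, 18) - c(-22, 26)))*(-3572 - 3239) = (-3652 + (0 - 1*(-22)))*(-3572 - 3239) = (-3652 + (0 + 22))*(-6811) = (-3652 + 22)*(-6811) = -3630*(-6811) = 24723930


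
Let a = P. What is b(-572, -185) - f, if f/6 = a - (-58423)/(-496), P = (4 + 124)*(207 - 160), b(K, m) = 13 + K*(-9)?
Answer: -7496611/248 ≈ -30228.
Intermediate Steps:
b(K, m) = 13 - 9*K
P = 6016 (P = 128*47 = 6016)
a = 6016
f = 8776539/248 (f = 6*(6016 - (-58423)/(-496)) = 6*(6016 - (-58423)*(-1)/496) = 6*(6016 - 1*58423/496) = 6*(6016 - 58423/496) = 6*(2925513/496) = 8776539/248 ≈ 35389.)
b(-572, -185) - f = (13 - 9*(-572)) - 1*8776539/248 = (13 + 5148) - 8776539/248 = 5161 - 8776539/248 = -7496611/248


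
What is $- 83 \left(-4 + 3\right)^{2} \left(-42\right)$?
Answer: $3486$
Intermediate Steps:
$- 83 \left(-4 + 3\right)^{2} \left(-42\right) = - 83 \left(-1\right)^{2} \left(-42\right) = \left(-83\right) 1 \left(-42\right) = \left(-83\right) \left(-42\right) = 3486$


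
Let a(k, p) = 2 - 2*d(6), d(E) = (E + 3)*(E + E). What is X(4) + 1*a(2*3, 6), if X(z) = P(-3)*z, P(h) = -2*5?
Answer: -254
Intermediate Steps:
d(E) = 2*E*(3 + E) (d(E) = (3 + E)*(2*E) = 2*E*(3 + E))
P(h) = -10
a(k, p) = -214 (a(k, p) = 2 - 4*6*(3 + 6) = 2 - 4*6*9 = 2 - 2*108 = 2 - 216 = -214)
X(z) = -10*z
X(4) + 1*a(2*3, 6) = -10*4 + 1*(-214) = -40 - 214 = -254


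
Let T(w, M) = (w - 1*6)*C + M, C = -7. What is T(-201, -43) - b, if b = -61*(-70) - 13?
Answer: -2851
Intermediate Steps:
b = 4257 (b = 4270 - 13 = 4257)
T(w, M) = 42 + M - 7*w (T(w, M) = (w - 1*6)*(-7) + M = (w - 6)*(-7) + M = (-6 + w)*(-7) + M = (42 - 7*w) + M = 42 + M - 7*w)
T(-201, -43) - b = (42 - 43 - 7*(-201)) - 1*4257 = (42 - 43 + 1407) - 4257 = 1406 - 4257 = -2851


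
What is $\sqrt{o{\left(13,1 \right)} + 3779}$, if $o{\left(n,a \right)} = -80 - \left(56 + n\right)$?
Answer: $11 \sqrt{30} \approx 60.25$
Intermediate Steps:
$o{\left(n,a \right)} = -136 - n$
$\sqrt{o{\left(13,1 \right)} + 3779} = \sqrt{\left(-136 - 13\right) + 3779} = \sqrt{-149 + 3779} = \sqrt{3630} = 11 \sqrt{30}$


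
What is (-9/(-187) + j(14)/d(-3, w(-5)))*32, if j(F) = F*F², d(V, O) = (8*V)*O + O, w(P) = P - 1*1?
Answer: 8229920/12903 ≈ 637.83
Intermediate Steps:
w(P) = -1 + P (w(P) = P - 1 = -1 + P)
d(V, O) = O + 8*O*V (d(V, O) = 8*O*V + O = O + 8*O*V)
j(F) = F³
(-9/(-187) + j(14)/d(-3, w(-5)))*32 = (-9/(-187) + 14³/(((-1 - 5)*(1 + 8*(-3)))))*32 = (-9*(-1/187) + 2744/((-6*(1 - 24))))*32 = (9/187 + 2744/((-6*(-23))))*32 = (9/187 + 2744/138)*32 = (9/187 + 2744*(1/138))*32 = (9/187 + 1372/69)*32 = (257185/12903)*32 = 8229920/12903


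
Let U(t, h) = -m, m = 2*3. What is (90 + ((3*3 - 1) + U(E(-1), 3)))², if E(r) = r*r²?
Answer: 8464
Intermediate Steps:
m = 6
E(r) = r³
U(t, h) = -6 (U(t, h) = -1*6 = -6)
(90 + ((3*3 - 1) + U(E(-1), 3)))² = (90 + ((3*3 - 1) - 6))² = (90 + ((9 - 1) - 6))² = (90 + (8 - 6))² = (90 + 2)² = 92² = 8464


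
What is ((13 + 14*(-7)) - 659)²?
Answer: 553536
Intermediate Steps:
((13 + 14*(-7)) - 659)² = ((13 - 98) - 659)² = (-85 - 659)² = (-744)² = 553536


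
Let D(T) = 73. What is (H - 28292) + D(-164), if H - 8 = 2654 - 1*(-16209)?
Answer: -9348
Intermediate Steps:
H = 18871 (H = 8 + (2654 - 1*(-16209)) = 8 + (2654 + 16209) = 8 + 18863 = 18871)
(H - 28292) + D(-164) = (18871 - 28292) + 73 = -9421 + 73 = -9348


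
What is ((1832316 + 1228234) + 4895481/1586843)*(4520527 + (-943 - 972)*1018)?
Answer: 12486639748988431467/1586843 ≈ 7.8689e+12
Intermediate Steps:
((1832316 + 1228234) + 4895481/1586843)*(4520527 + (-943 - 972)*1018) = (3060550 + 4895481*(1/1586843))*(4520527 - 1915*1018) = (3060550 + 4895481/1586843)*(4520527 - 1949470) = (4856617239131/1586843)*2571057 = 12486639748988431467/1586843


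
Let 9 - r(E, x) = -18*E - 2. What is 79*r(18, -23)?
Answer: 26465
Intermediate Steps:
r(E, x) = 11 + 18*E (r(E, x) = 9 - (-18*E - 2) = 9 - (-2 - 18*E) = 9 + (2 + 18*E) = 11 + 18*E)
79*r(18, -23) = 79*(11 + 18*18) = 79*(11 + 324) = 79*335 = 26465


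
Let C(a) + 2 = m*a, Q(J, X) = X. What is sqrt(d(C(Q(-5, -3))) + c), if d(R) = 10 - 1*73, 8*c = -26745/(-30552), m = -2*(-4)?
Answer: I*sqrt(6522624133)/10184 ≈ 7.9304*I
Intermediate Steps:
m = 8
c = 8915/81472 (c = (-26745/(-30552))/8 = (-26745*(-1/30552))/8 = (1/8)*(8915/10184) = 8915/81472 ≈ 0.10942)
C(a) = -2 + 8*a
d(R) = -63 (d(R) = 10 - 73 = -63)
sqrt(d(C(Q(-5, -3))) + c) = sqrt(-63 + 8915/81472) = sqrt(-5123821/81472) = I*sqrt(6522624133)/10184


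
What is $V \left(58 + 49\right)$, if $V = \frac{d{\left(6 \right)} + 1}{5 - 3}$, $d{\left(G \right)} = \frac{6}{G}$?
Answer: $107$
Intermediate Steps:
$V = 1$ ($V = \frac{\frac{6}{6} + 1}{5 - 3} = \frac{6 \cdot \frac{1}{6} + 1}{2} = \left(1 + 1\right) \frac{1}{2} = 2 \cdot \frac{1}{2} = 1$)
$V \left(58 + 49\right) = 1 \left(58 + 49\right) = 1 \cdot 107 = 107$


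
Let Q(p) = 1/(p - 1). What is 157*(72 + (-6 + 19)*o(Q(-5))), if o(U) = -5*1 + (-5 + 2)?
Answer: -5024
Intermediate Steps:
Q(p) = 1/(-1 + p)
o(U) = -8 (o(U) = -5 - 3 = -8)
157*(72 + (-6 + 19)*o(Q(-5))) = 157*(72 + (-6 + 19)*(-8)) = 157*(72 + 13*(-8)) = 157*(72 - 104) = 157*(-32) = -5024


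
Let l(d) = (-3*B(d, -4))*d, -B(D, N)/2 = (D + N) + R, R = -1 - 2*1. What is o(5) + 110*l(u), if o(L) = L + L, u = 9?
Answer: 11890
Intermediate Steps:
o(L) = 2*L
R = -3 (R = -1 - 2 = -3)
B(D, N) = 6 - 2*D - 2*N (B(D, N) = -2*((D + N) - 3) = -2*(-3 + D + N) = 6 - 2*D - 2*N)
l(d) = d*(-42 + 6*d) (l(d) = (-3*(6 - 2*d - 2*(-4)))*d = (-3*(6 - 2*d + 8))*d = (-3*(14 - 2*d))*d = (-42 + 6*d)*d = d*(-42 + 6*d))
o(5) + 110*l(u) = 2*5 + 110*(6*9*(-7 + 9)) = 10 + 110*(6*9*2) = 10 + 110*108 = 10 + 11880 = 11890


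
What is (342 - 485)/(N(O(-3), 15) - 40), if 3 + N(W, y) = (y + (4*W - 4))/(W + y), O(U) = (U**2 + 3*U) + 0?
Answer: 2145/634 ≈ 3.3833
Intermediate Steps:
O(U) = U**2 + 3*U
N(W, y) = -3 + (-4 + y + 4*W)/(W + y) (N(W, y) = -3 + (y + (4*W - 4))/(W + y) = -3 + (y + (-4 + 4*W))/(W + y) = -3 + (-4 + y + 4*W)/(W + y))
(342 - 485)/(N(O(-3), 15) - 40) = (342 - 485)/((-4 - 3*(3 - 3) - 2*15)/(-3*(3 - 3) + 15) - 40) = -143/((-4 - 3*0 - 30)/(-3*0 + 15) - 40) = -143/((-4 + 0 - 30)/(0 + 15) - 40) = -143/(-34/15 - 40) = -143/(-634/15) = -143*(-15/634) = 2145/634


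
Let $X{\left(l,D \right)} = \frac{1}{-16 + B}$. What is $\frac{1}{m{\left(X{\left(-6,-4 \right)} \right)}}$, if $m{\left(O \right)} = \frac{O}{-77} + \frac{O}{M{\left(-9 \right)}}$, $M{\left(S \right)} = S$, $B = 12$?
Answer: $\frac{1386}{43} \approx 32.233$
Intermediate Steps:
$X{\left(l,D \right)} = - \frac{1}{4}$ ($X{\left(l,D \right)} = \frac{1}{-16 + 12} = \frac{1}{-4} = - \frac{1}{4}$)
$m{\left(O \right)} = - \frac{86 O}{693}$ ($m{\left(O \right)} = \frac{O}{-77} + \frac{O}{-9} = O \left(- \frac{1}{77}\right) + O \left(- \frac{1}{9}\right) = - \frac{O}{77} - \frac{O}{9} = - \frac{86 O}{693}$)
$\frac{1}{m{\left(X{\left(-6,-4 \right)} \right)}} = \frac{1}{\left(- \frac{86}{693}\right) \left(- \frac{1}{4}\right)} = \frac{1}{\frac{43}{1386}} = \frac{1386}{43}$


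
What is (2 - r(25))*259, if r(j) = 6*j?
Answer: -38332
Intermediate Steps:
(2 - r(25))*259 = (2 - 6*25)*259 = (2 - 1*150)*259 = (2 - 150)*259 = -148*259 = -38332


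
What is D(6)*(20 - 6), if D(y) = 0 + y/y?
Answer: 14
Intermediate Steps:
D(y) = 1 (D(y) = 0 + 1 = 1)
D(6)*(20 - 6) = 1*(20 - 6) = 1*14 = 14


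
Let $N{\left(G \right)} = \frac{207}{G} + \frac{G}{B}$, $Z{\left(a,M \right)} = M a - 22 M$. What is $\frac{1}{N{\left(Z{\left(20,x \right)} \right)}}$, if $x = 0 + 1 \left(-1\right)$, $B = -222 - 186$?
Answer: $\frac{204}{21113} \approx 0.0096623$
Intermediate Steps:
$B = -408$
$x = -1$ ($x = 0 - 1 = -1$)
$Z{\left(a,M \right)} = - 22 M + M a$
$N{\left(G \right)} = \frac{207}{G} - \frac{G}{408}$ ($N{\left(G \right)} = \frac{207}{G} + \frac{G}{-408} = \frac{207}{G} + G \left(- \frac{1}{408}\right) = \frac{207}{G} - \frac{G}{408}$)
$\frac{1}{N{\left(Z{\left(20,x \right)} \right)}} = \frac{1}{\frac{207}{\left(-1\right) \left(-22 + 20\right)} - \frac{\left(-1\right) \left(-22 + 20\right)}{408}} = \frac{1}{\frac{207}{\left(-1\right) \left(-2\right)} - \frac{\left(-1\right) \left(-2\right)}{408}} = \frac{1}{\frac{207}{2} - \frac{1}{204}} = \frac{1}{\frac{21113}{204}} = \frac{204}{21113}$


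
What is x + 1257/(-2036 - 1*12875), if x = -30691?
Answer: -457634758/14911 ≈ -30691.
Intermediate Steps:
x + 1257/(-2036 - 1*12875) = -30691 + 1257/(-2036 - 1*12875) = -30691 + 1257/(-2036 - 12875) = -30691 + 1257/(-14911) = -30691 + 1257*(-1/14911) = -30691 - 1257/14911 = -457634758/14911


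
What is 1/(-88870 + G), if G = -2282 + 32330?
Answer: -1/58822 ≈ -1.7000e-5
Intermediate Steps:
G = 30048
1/(-88870 + G) = 1/(-88870 + 30048) = 1/(-58822) = -1/58822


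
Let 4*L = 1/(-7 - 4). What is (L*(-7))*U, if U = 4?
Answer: 7/11 ≈ 0.63636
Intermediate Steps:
L = -1/44 (L = 1/(4*(-7 - 4)) = (¼)/(-11) = (¼)*(-1/11) = -1/44 ≈ -0.022727)
(L*(-7))*U = -1/44*(-7)*4 = (7/44)*4 = 7/11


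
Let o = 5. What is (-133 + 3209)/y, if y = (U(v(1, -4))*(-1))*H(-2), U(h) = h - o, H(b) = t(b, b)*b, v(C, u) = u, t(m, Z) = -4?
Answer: 769/18 ≈ 42.722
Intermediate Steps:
H(b) = -4*b
U(h) = -5 + h (U(h) = h - 1*5 = h - 5 = -5 + h)
y = 72 (y = ((-5 - 4)*(-1))*(-4*(-2)) = -9*(-1)*8 = 9*8 = 72)
(-133 + 3209)/y = (-133 + 3209)/72 = 3076*(1/72) = 769/18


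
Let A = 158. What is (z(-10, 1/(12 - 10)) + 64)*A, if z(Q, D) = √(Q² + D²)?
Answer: 10112 + 79*√401 ≈ 11694.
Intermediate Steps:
z(Q, D) = √(D² + Q²)
(z(-10, 1/(12 - 10)) + 64)*A = (√((1/(12 - 10))² + (-10)²) + 64)*158 = (√((1/2)² + 100) + 64)*158 = (√((½)² + 100) + 64)*158 = (√(¼ + 100) + 64)*158 = (√(401/4) + 64)*158 = (√401/2 + 64)*158 = (64 + √401/2)*158 = 10112 + 79*√401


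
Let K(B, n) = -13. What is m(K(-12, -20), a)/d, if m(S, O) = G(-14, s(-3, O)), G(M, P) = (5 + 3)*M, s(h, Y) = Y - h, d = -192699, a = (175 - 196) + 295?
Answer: 112/192699 ≈ 0.00058122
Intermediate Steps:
a = 274 (a = -21 + 295 = 274)
G(M, P) = 8*M
m(S, O) = -112 (m(S, O) = 8*(-14) = -112)
m(K(-12, -20), a)/d = -112/(-192699) = -112*(-1/192699) = 112/192699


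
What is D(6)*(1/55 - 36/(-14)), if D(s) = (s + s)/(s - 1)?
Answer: 11964/1925 ≈ 6.2151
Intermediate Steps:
D(s) = 2*s/(-1 + s) (D(s) = (2*s)/(-1 + s) = 2*s/(-1 + s))
D(6)*(1/55 - 36/(-14)) = (2*6/(-1 + 6))*(1/55 - 36/(-14)) = (2*6/5)*(1*(1/55) - 36*(-1/14)) = (2*6*(⅕))*(1/55 + 18/7) = (12/5)*(997/385) = 11964/1925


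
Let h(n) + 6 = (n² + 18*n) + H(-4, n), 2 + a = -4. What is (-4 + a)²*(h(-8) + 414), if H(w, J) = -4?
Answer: 32400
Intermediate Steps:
a = -6 (a = -2 - 4 = -6)
h(n) = -10 + n² + 18*n (h(n) = -6 + ((n² + 18*n) - 4) = -6 + (-4 + n² + 18*n) = -10 + n² + 18*n)
(-4 + a)²*(h(-8) + 414) = (-4 - 6)²*((-10 + (-8)² + 18*(-8)) + 414) = (-10)²*((-10 + 64 - 144) + 414) = 100*(-90 + 414) = 100*324 = 32400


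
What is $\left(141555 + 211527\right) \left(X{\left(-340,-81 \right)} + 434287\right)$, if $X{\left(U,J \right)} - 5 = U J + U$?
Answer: $162944518344$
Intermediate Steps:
$X{\left(U,J \right)} = 5 + U + J U$ ($X{\left(U,J \right)} = 5 + \left(U J + U\right) = 5 + \left(J U + U\right) = 5 + \left(U + J U\right) = 5 + U + J U$)
$\left(141555 + 211527\right) \left(X{\left(-340,-81 \right)} + 434287\right) = \left(141555 + 211527\right) \left(\left(5 - 340 - -27540\right) + 434287\right) = 353082 \left(\left(5 - 340 + 27540\right) + 434287\right) = 353082 \left(27205 + 434287\right) = 353082 \cdot 461492 = 162944518344$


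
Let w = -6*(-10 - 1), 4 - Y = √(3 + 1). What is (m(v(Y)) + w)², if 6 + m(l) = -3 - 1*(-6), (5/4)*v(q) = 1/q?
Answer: 3969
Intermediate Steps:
Y = 2 (Y = 4 - √(3 + 1) = 4 - √4 = 4 - 1*2 = 4 - 2 = 2)
w = 66 (w = -6*(-11) = 66)
v(q) = 4/(5*q)
m(l) = -3 (m(l) = -6 + (-3 - 1*(-6)) = -6 + (-3 + 6) = -6 + 3 = -3)
(m(v(Y)) + w)² = (-3 + 66)² = 63² = 3969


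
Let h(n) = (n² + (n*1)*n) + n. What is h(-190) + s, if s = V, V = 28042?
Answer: 100052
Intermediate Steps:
h(n) = n + 2*n² (h(n) = (n² + n*n) + n = (n² + n²) + n = 2*n² + n = n + 2*n²)
s = 28042
h(-190) + s = -190*(1 + 2*(-190)) + 28042 = -190*(1 - 380) + 28042 = -190*(-379) + 28042 = 72010 + 28042 = 100052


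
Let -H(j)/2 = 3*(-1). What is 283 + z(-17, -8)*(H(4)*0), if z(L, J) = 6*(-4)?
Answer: 283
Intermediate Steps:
z(L, J) = -24
H(j) = 6 (H(j) = -6*(-1) = -2*(-3) = 6)
283 + z(-17, -8)*(H(4)*0) = 283 - 144*0 = 283 - 24*0 = 283 + 0 = 283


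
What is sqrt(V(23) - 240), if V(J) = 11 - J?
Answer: 6*I*sqrt(7) ≈ 15.875*I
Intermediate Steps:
sqrt(V(23) - 240) = sqrt((11 - 1*23) - 240) = sqrt((11 - 23) - 240) = sqrt(-12 - 240) = sqrt(-252) = 6*I*sqrt(7)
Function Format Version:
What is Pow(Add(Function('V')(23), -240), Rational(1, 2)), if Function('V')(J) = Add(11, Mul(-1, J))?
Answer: Mul(6, I, Pow(7, Rational(1, 2))) ≈ Mul(15.875, I)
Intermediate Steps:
Pow(Add(Function('V')(23), -240), Rational(1, 2)) = Pow(Add(Add(11, Mul(-1, 23)), -240), Rational(1, 2)) = Pow(Add(Add(11, -23), -240), Rational(1, 2)) = Pow(Add(-12, -240), Rational(1, 2)) = Pow(-252, Rational(1, 2)) = Mul(6, I, Pow(7, Rational(1, 2)))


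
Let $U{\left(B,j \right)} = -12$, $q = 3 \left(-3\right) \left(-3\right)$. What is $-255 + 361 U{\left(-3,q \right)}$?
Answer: $-4587$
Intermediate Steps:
$q = 27$ ($q = \left(-9\right) \left(-3\right) = 27$)
$-255 + 361 U{\left(-3,q \right)} = -255 + 361 \left(-12\right) = -255 - 4332 = -4587$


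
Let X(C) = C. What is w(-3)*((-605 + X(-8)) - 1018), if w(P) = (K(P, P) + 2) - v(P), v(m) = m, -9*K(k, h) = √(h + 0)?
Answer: -8155 + 1631*I*√3/9 ≈ -8155.0 + 313.89*I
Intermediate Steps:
K(k, h) = -√h/9 (K(k, h) = -√(h + 0)/9 = -√h/9)
w(P) = 2 - P - √P/9 (w(P) = (-√P/9 + 2) - P = (2 - √P/9) - P = 2 - P - √P/9)
w(-3)*((-605 + X(-8)) - 1018) = (2 - 1*(-3) - I*√3/9)*((-605 - 8) - 1018) = (2 + 3 - I*√3/9)*(-613 - 1018) = (2 + 3 - I*√3/9)*(-1631) = (5 - I*√3/9)*(-1631) = -8155 + 1631*I*√3/9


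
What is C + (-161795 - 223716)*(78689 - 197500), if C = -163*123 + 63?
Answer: 45802927435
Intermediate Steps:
C = -19986 (C = -20049 + 63 = -19986)
C + (-161795 - 223716)*(78689 - 197500) = -19986 + (-161795 - 223716)*(78689 - 197500) = -19986 - 385511*(-118811) = -19986 + 45802947421 = 45802927435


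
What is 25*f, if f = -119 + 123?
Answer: 100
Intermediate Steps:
f = 4
25*f = 25*4 = 100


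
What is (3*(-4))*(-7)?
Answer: 84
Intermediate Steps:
(3*(-4))*(-7) = -12*(-7) = 84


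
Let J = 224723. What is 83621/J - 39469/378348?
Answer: 22768246021/85023497604 ≈ 0.26779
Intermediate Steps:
83621/J - 39469/378348 = 83621/224723 - 39469/378348 = 22768246021/85023497604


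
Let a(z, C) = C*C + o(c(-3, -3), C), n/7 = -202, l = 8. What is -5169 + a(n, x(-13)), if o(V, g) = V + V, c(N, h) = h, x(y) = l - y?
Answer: -4734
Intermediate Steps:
x(y) = 8 - y
n = -1414 (n = 7*(-202) = -1414)
o(V, g) = 2*V
a(z, C) = -6 + C**2 (a(z, C) = C*C + 2*(-3) = C**2 - 6 = -6 + C**2)
-5169 + a(n, x(-13)) = -5169 + (-6 + (8 - 1*(-13))**2) = -5169 + (-6 + (8 + 13)**2) = -5169 + (-6 + 21**2) = -5169 + (-6 + 441) = -5169 + 435 = -4734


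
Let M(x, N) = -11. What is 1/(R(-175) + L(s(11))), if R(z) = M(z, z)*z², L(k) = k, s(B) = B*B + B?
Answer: -1/336743 ≈ -2.9696e-6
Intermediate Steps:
s(B) = B + B² (s(B) = B² + B = B + B²)
R(z) = -11*z²
1/(R(-175) + L(s(11))) = 1/(-11*(-175)² + 11*(1 + 11)) = 1/(-11*30625 + 11*12) = 1/(-336875 + 132) = 1/(-336743) = -1/336743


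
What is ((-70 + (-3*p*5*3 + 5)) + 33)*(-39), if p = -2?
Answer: -2262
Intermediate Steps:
((-70 + (-3*p*5*3 + 5)) + 33)*(-39) = ((-70 + (-3*(-2*5)*3 + 5)) + 33)*(-39) = ((-70 + (-(-30)*3 + 5)) + 33)*(-39) = ((-70 + (-3*(-30) + 5)) + 33)*(-39) = ((-70 + (90 + 5)) + 33)*(-39) = ((-70 + 95) + 33)*(-39) = (25 + 33)*(-39) = 58*(-39) = -2262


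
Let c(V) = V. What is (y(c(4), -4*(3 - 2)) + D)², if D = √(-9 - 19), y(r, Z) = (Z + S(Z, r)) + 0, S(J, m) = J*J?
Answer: 116 + 48*I*√7 ≈ 116.0 + 127.0*I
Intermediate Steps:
S(J, m) = J²
y(r, Z) = Z + Z² (y(r, Z) = (Z + Z²) + 0 = Z + Z²)
D = 2*I*√7 (D = √(-28) = 2*I*√7 ≈ 5.2915*I)
(y(c(4), -4*(3 - 2)) + D)² = ((-4*(3 - 2))*(1 - 4*(3 - 2)) + 2*I*√7)² = ((-4*1)*(1 - 4*1) + 2*I*√7)² = (-4*(1 - 4) + 2*I*√7)² = (-4*(-3) + 2*I*√7)² = (12 + 2*I*√7)²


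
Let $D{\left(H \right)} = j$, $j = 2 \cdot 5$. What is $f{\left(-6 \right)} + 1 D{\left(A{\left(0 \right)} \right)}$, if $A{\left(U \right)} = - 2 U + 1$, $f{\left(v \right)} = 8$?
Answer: $18$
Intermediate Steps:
$A{\left(U \right)} = 1 - 2 U$
$j = 10$
$D{\left(H \right)} = 10$
$f{\left(-6 \right)} + 1 D{\left(A{\left(0 \right)} \right)} = 8 + 1 \cdot 10 = 8 + 10 = 18$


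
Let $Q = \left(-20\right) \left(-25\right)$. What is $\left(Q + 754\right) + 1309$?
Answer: $2563$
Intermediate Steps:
$Q = 500$
$\left(Q + 754\right) + 1309 = \left(500 + 754\right) + 1309 = 1254 + 1309 = 2563$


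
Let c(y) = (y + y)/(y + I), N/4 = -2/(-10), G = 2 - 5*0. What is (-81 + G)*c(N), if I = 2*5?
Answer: -316/27 ≈ -11.704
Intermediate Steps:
G = 2 (G = 2 + 0 = 2)
N = ⅘ (N = 4*(-2/(-10)) = 4*(-2*(-⅒)) = 4*(⅕) = ⅘ ≈ 0.80000)
I = 10
c(y) = 2*y/(10 + y) (c(y) = (y + y)/(y + 10) = (2*y)/(10 + y) = 2*y/(10 + y))
(-81 + G)*c(N) = (-81 + 2)*(2*(⅘)/(10 + ⅘)) = -158*4/(5*54/5) = -158*4*5/(5*54) = -79*4/27 = -316/27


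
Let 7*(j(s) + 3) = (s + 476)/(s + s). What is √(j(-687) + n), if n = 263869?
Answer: √24409170171582/9618 ≈ 513.68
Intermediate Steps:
j(s) = -3 + (476 + s)/(14*s) (j(s) = -3 + ((s + 476)/(s + s))/7 = -3 + ((476 + s)/((2*s)))/7 = -3 + ((476 + s)*(1/(2*s)))/7 = -3 + ((476 + s)/(2*s))/7 = -3 + (476 + s)/(14*s))
√(j(-687) + n) = √((-41/14 + 34/(-687)) + 263869) = √((-41/14 + 34*(-1/687)) + 263869) = √((-41/14 - 34/687) + 263869) = √(-28643/9618 + 263869) = √(2537863399/9618) = √24409170171582/9618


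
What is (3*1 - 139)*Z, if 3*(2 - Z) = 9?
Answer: 136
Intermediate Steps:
Z = -1 (Z = 2 - 1/3*9 = 2 - 3 = -1)
(3*1 - 139)*Z = (3*1 - 139)*(-1) = (3 - 139)*(-1) = -136*(-1) = 136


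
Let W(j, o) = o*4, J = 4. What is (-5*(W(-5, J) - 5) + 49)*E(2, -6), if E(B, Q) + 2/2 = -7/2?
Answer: 27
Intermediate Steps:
W(j, o) = 4*o
E(B, Q) = -9/2 (E(B, Q) = -1 - 7/2 = -9/2)
(-5*(W(-5, J) - 5) + 49)*E(2, -6) = (-5*(4*4 - 5) + 49)*(-9/2) = (-5*(16 - 5) + 49)*(-9/2) = (-5*11 + 49)*(-9/2) = (-55 + 49)*(-9/2) = -6*(-9/2) = 27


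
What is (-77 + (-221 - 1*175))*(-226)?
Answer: 106898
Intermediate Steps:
(-77 + (-221 - 1*175))*(-226) = (-77 + (-221 - 175))*(-226) = (-77 - 396)*(-226) = -473*(-226) = 106898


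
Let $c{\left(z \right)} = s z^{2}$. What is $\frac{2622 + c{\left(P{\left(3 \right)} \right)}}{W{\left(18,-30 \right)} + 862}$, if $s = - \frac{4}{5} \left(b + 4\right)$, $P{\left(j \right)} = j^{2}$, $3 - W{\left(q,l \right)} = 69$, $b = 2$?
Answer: $\frac{5583}{1990} \approx 2.8055$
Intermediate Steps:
$W{\left(q,l \right)} = -66$ ($W{\left(q,l \right)} = 3 - 69 = -66$)
$s = - \frac{24}{5}$ ($s = - \frac{4}{5} \left(2 + 4\right) = \left(-4\right) \frac{1}{5} \cdot 6 = \left(- \frac{4}{5}\right) 6 = - \frac{24}{5} \approx -4.8$)
$c{\left(z \right)} = - \frac{24 z^{2}}{5}$
$\frac{2622 + c{\left(P{\left(3 \right)} \right)}}{W{\left(18,-30 \right)} + 862} = \frac{2622 - \frac{24 \left(3^{2}\right)^{2}}{5}}{-66 + 862} = \frac{2622 - \frac{24 \cdot 9^{2}}{5}}{796} = \left(2622 - \frac{1944}{5}\right) \frac{1}{796} = \frac{11166}{5} \cdot \frac{1}{796} = \frac{5583}{1990}$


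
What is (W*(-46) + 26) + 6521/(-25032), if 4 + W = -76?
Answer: 92762071/25032 ≈ 3705.7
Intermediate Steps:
W = -80 (W = -4 - 76 = -80)
(W*(-46) + 26) + 6521/(-25032) = (-80*(-46) + 26) + 6521/(-25032) = (3680 + 26) + 6521*(-1/25032) = 3706 - 6521/25032 = 92762071/25032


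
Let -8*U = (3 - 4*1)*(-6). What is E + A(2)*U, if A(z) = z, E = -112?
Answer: -227/2 ≈ -113.50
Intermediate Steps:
U = -3/4 (U = -(3 - 4*1)*(-6)/8 = -(3 - 4)*(-6)/8 = -(-1)*(-6)/8 = -1/8*6 = -3/4 ≈ -0.75000)
E + A(2)*U = -112 + 2*(-3/4) = -112 - 3/2 = -227/2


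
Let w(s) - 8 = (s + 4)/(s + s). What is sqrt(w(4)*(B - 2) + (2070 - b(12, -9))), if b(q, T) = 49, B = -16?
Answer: 13*sqrt(11) ≈ 43.116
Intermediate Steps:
w(s) = 8 + (4 + s)/(2*s) (w(s) = 8 + (s + 4)/(s + s) = 8 + (4 + s)/((2*s)) = 8 + (4 + s)*(1/(2*s)) = 8 + (4 + s)/(2*s))
sqrt(w(4)*(B - 2) + (2070 - b(12, -9))) = sqrt((17/2 + 2/4)*(-16 - 2) + (2070 - 1*49)) = sqrt((17/2 + 2*(1/4))*(-18) + (2070 - 49)) = sqrt((17/2 + 1/2)*(-18) + 2021) = sqrt(9*(-18) + 2021) = sqrt(-162 + 2021) = sqrt(1859) = 13*sqrt(11)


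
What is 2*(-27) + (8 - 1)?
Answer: -47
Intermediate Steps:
2*(-27) + (8 - 1) = -54 + 7 = -47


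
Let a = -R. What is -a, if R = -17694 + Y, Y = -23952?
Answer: -41646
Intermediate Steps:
R = -41646 (R = -17694 - 23952 = -41646)
a = 41646 (a = -1*(-41646) = 41646)
-a = -1*41646 = -41646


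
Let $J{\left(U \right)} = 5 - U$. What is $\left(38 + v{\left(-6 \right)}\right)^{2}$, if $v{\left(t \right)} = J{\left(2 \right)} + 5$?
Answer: $2116$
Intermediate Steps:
$v{\left(t \right)} = 8$ ($v{\left(t \right)} = \left(5 - 2\right) + 5 = 3 + 5 = 8$)
$\left(38 + v{\left(-6 \right)}\right)^{2} = \left(38 + 8\right)^{2} = 46^{2} = 2116$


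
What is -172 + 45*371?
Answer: 16523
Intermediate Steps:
-172 + 45*371 = -172 + 16695 = 16523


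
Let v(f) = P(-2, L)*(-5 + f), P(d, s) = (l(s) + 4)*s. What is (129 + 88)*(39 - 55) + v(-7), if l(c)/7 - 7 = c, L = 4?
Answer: -7360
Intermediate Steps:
l(c) = 49 + 7*c
P(d, s) = s*(53 + 7*s) (P(d, s) = ((49 + 7*s) + 4)*s = (53 + 7*s)*s = s*(53 + 7*s))
v(f) = -1620 + 324*f (v(f) = (4*(53 + 7*4))*(-5 + f) = (4*(53 + 28))*(-5 + f) = (4*81)*(-5 + f) = 324*(-5 + f) = -1620 + 324*f)
(129 + 88)*(39 - 55) + v(-7) = (129 + 88)*(39 - 55) + (-1620 + 324*(-7)) = 217*(-16) + (-1620 - 2268) = -3472 - 3888 = -7360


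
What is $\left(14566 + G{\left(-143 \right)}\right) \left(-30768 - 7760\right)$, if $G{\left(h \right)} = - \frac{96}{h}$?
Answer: $- \frac{80255133952}{143} \approx -5.6122 \cdot 10^{8}$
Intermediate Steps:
$\left(14566 + G{\left(-143 \right)}\right) \left(-30768 - 7760\right) = \left(14566 - \frac{96}{-143}\right) \left(-30768 - 7760\right) = \left(14566 - - \frac{96}{143}\right) \left(-38528\right) = \left(14566 + \frac{96}{143}\right) \left(-38528\right) = \frac{2083034}{143} \left(-38528\right) = - \frac{80255133952}{143}$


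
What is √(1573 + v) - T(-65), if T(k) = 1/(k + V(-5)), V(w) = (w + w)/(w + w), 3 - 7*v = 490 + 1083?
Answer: 1/64 + 3*√7343/7 ≈ 36.740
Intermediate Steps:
v = -1570/7 (v = 3/7 - (490 + 1083)/7 = 3/7 - ⅐*1573 = 3/7 - 1573/7 = -1570/7 ≈ -224.29)
V(w) = 1 (V(w) = (2*w)/((2*w)) = (2*w)*(1/(2*w)) = 1)
T(k) = 1/(1 + k) (T(k) = 1/(k + 1) = 1/(1 + k))
√(1573 + v) - T(-65) = √(1573 - 1570/7) - 1/(1 - 65) = √(9441/7) - 1/(-64) = 3*√7343/7 - 1*(-1/64) = 3*√7343/7 + 1/64 = 1/64 + 3*√7343/7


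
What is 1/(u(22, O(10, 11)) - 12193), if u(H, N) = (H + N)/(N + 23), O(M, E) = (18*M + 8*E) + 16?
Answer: -307/3742945 ≈ -8.2021e-5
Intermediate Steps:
O(M, E) = 16 + 8*E + 18*M (O(M, E) = (8*E + 18*M) + 16 = 16 + 8*E + 18*M)
u(H, N) = (H + N)/(23 + N)
1/(u(22, O(10, 11)) - 12193) = 1/((22 + (16 + 8*11 + 18*10))/(23 + (16 + 8*11 + 18*10)) - 12193) = 1/((22 + (16 + 88 + 180))/(23 + (16 + 88 + 180)) - 12193) = 1/((22 + 284)/(23 + 284) - 12193) = 1/(306/307 - 12193) = 1/(-3742945/307) = -307/3742945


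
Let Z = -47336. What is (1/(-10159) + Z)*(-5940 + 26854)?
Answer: -10057258692450/10159 ≈ -9.8998e+8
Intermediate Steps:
(1/(-10159) + Z)*(-5940 + 26854) = (1/(-10159) - 47336)*(-5940 + 26854) = (-1/10159 - 47336)*20914 = -480886425/10159*20914 = -10057258692450/10159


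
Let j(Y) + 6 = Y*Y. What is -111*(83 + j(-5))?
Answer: -11322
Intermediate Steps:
j(Y) = -6 + Y² (j(Y) = -6 + Y*Y = -6 + Y²)
-111*(83 + j(-5)) = -111*(83 + (-6 + (-5)²)) = -111*(83 + (-6 + 25)) = -111*(83 + 19) = -111*102 = -11322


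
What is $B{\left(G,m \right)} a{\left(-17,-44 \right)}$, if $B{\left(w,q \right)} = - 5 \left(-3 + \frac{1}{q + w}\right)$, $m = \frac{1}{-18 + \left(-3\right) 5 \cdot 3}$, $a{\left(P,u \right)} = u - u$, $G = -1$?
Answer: $0$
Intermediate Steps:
$a{\left(P,u \right)} = 0$
$m = - \frac{1}{63}$ ($m = \frac{1}{-18 - 45} = \frac{1}{-63} = - \frac{1}{63} \approx -0.015873$)
$B{\left(w,q \right)} = 15 - \frac{5}{q + w}$
$B{\left(G,m \right)} a{\left(-17,-44 \right)} = \frac{5 \left(-1 + 3 \left(- \frac{1}{63}\right) + 3 \left(-1\right)\right)}{- \frac{1}{63} - 1} \cdot 0 = \frac{5 \left(-1 - \frac{1}{21} - 3\right)}{- \frac{64}{63}} \cdot 0 = 5 \left(- \frac{63}{64}\right) \left(- \frac{85}{21}\right) 0 = \frac{1275}{64} \cdot 0 = 0$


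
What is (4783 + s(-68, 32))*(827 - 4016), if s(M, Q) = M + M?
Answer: -14819283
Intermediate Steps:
s(M, Q) = 2*M
(4783 + s(-68, 32))*(827 - 4016) = (4783 + 2*(-68))*(827 - 4016) = (4783 - 136)*(-3189) = 4647*(-3189) = -14819283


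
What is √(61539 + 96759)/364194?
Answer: √158298/364194 ≈ 0.0010925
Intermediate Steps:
√(61539 + 96759)/364194 = √158298*(1/364194) = √158298/364194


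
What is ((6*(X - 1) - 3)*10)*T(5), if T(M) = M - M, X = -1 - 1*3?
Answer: 0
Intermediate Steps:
X = -4 (X = -1 - 3 = -4)
T(M) = 0
((6*(X - 1) - 3)*10)*T(5) = ((6*(-4 - 1) - 3)*10)*0 = ((6*(-5) - 3)*10)*0 = ((-30 - 3)*10)*0 = -33*10*0 = -330*0 = 0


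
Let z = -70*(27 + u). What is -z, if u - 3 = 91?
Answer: 8470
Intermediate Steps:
u = 94 (u = 3 + 91 = 94)
z = -8470 (z = -70*(27 + 94) = -70*121 = -8470)
-z = -1*(-8470) = 8470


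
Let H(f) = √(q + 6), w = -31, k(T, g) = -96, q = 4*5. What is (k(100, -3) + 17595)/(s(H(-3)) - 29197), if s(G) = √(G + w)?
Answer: -17499/(29197 - I*√(31 - √26)) ≈ -0.59934 - 0.00010447*I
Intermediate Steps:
q = 20
H(f) = √26 (H(f) = √(20 + 6) = √26)
s(G) = √(-31 + G) (s(G) = √(G - 31) = √(-31 + G))
(k(100, -3) + 17595)/(s(H(-3)) - 29197) = (-96 + 17595)/(√(-31 + √26) - 29197) = 17499/(-29197 + √(-31 + √26))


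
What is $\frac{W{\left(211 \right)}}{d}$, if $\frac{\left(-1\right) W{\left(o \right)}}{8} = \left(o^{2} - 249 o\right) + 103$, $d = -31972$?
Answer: $- \frac{15830}{7993} \approx -1.9805$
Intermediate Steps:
$W{\left(o \right)} = -824 - 8 o^{2} + 1992 o$ ($W{\left(o \right)} = - 8 \left(\left(o^{2} - 249 o\right) + 103\right) = - 8 \left(103 + o^{2} - 249 o\right) = -824 - 8 o^{2} + 1992 o$)
$\frac{W{\left(211 \right)}}{d} = \frac{-824 - 8 \cdot 211^{2} + 1992 \cdot 211}{-31972} = \left(-824 - 356168 + 420312\right) \left(- \frac{1}{31972}\right) = 63320 \left(- \frac{1}{31972}\right) = - \frac{15830}{7993}$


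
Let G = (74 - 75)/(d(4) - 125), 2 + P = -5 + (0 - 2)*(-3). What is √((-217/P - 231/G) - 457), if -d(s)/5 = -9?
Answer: 12*I*√130 ≈ 136.82*I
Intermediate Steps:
d(s) = 45 (d(s) = -5*(-9) = 45)
P = -1 (P = -2 + (-5 + (0 - 2)*(-3)) = -2 + (-5 - 2*(-3)) = -2 + (-5 + 6) = -2 + 1 = -1)
G = 1/80 (G = (74 - 75)/(45 - 125) = -1/(-80) = -1*(-1/80) = 1/80 ≈ 0.012500)
√((-217/P - 231/G) - 457) = √((-217/(-1) - 231/1/80) - 457) = √((-217*(-1) - 231*80) - 457) = √((217 - 18480) - 457) = √(-18263 - 457) = √(-18720) = 12*I*√130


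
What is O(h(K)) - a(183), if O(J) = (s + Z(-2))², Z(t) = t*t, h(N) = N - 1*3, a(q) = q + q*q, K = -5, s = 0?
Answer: -33656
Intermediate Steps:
a(q) = q + q²
h(N) = -3 + N (h(N) = N - 3 = -3 + N)
Z(t) = t²
O(J) = 16 (O(J) = (0 + (-2)²)² = (0 + 4)² = 4² = 16)
O(h(K)) - a(183) = 16 - 183*(1 + 183) = 16 - 183*184 = 16 - 1*33672 = 16 - 33672 = -33656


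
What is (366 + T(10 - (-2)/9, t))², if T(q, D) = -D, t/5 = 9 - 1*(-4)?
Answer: 90601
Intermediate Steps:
t = 65 (t = 5*(9 - 1*(-4)) = 5*(9 + 4) = 5*13 = 65)
(366 + T(10 - (-2)/9, t))² = (366 - 1*65)² = (366 - 65)² = 301² = 90601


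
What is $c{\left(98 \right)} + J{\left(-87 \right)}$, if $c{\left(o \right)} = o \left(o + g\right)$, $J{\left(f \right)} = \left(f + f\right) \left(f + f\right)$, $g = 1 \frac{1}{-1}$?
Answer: $39782$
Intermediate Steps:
$g = -1$ ($g = 1 \left(-1\right) = -1$)
$J{\left(f \right)} = 4 f^{2}$ ($J{\left(f \right)} = 2 f 2 f = 4 f^{2}$)
$c{\left(o \right)} = o \left(-1 + o\right)$ ($c{\left(o \right)} = o \left(o - 1\right) = o \left(-1 + o\right)$)
$c{\left(98 \right)} + J{\left(-87 \right)} = 98 \left(-1 + 98\right) + 4 \left(-87\right)^{2} = 98 \cdot 97 + 4 \cdot 7569 = 9506 + 30276 = 39782$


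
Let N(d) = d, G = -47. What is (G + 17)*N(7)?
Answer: -210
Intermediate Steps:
(G + 17)*N(7) = (-47 + 17)*7 = -30*7 = -210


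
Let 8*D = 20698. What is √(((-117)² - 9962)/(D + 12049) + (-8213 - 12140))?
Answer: I*√7751042357885/19515 ≈ 142.66*I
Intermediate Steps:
D = 10349/4 (D = (⅛)*20698 = 10349/4 ≈ 2587.3)
√(((-117)² - 9962)/(D + 12049) + (-8213 - 12140)) = √(((-117)² - 9962)/(10349/4 + 12049) + (-8213 - 12140)) = √((13689 - 9962)/(58545/4) - 20353) = √(3727*(4/58545) - 20353) = √(14908/58545 - 20353) = √(-1191551477/58545) = I*√7751042357885/19515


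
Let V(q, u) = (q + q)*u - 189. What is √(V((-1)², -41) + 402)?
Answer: √131 ≈ 11.446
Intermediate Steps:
V(q, u) = -189 + 2*q*u (V(q, u) = (2*q)*u - 189 = 2*q*u - 189 = -189 + 2*q*u)
√(V((-1)², -41) + 402) = √((-189 + 2*(-1)²*(-41)) + 402) = √((-189 + 2*1*(-41)) + 402) = √((-189 - 82) + 402) = √(-271 + 402) = √131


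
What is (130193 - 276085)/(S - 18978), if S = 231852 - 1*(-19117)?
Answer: -145892/231991 ≈ -0.62887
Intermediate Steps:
S = 250969 (S = 231852 + 19117 = 250969)
(130193 - 276085)/(S - 18978) = (130193 - 276085)/(250969 - 18978) = -145892/231991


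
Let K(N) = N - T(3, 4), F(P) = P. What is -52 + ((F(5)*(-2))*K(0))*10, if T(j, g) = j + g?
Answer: 648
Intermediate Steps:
T(j, g) = g + j
K(N) = -7 + N (K(N) = N - (4 + 3) = N - 1*7 = N - 7 = -7 + N)
-52 + ((F(5)*(-2))*K(0))*10 = -52 + ((5*(-2))*(-7 + 0))*10 = -52 - 10*(-7)*10 = -52 + 70*10 = -52 + 700 = 648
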